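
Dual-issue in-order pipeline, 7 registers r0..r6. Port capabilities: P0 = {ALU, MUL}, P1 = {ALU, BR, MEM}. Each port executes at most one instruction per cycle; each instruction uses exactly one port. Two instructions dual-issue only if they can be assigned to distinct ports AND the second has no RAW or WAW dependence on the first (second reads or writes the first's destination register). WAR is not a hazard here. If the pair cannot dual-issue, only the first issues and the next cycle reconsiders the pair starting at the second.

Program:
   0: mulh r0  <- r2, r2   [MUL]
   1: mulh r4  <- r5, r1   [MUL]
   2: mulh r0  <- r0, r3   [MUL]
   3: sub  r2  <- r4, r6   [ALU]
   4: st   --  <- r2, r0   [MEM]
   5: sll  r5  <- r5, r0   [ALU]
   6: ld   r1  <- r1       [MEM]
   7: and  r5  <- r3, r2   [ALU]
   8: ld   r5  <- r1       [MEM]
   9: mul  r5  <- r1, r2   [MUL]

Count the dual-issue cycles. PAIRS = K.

#0 head=0: mulh.MUL i0 no-port MUL/MUL
#1 head=1: mulh.MUL i1 no-port MUL/MUL
#2 head=2: mulh.MUL;sub.ALU i2&i3 2-wide
#3 head=4: st.MEM;sll.ALU i4&i5 2-wide
#4 head=6: ld.MEM;and.ALU i6&i7 2-wide
#5 head=8: ld.MEM i8 WAW r5
#6 head=9: mul.MUL i9 tail

PAIRS = 3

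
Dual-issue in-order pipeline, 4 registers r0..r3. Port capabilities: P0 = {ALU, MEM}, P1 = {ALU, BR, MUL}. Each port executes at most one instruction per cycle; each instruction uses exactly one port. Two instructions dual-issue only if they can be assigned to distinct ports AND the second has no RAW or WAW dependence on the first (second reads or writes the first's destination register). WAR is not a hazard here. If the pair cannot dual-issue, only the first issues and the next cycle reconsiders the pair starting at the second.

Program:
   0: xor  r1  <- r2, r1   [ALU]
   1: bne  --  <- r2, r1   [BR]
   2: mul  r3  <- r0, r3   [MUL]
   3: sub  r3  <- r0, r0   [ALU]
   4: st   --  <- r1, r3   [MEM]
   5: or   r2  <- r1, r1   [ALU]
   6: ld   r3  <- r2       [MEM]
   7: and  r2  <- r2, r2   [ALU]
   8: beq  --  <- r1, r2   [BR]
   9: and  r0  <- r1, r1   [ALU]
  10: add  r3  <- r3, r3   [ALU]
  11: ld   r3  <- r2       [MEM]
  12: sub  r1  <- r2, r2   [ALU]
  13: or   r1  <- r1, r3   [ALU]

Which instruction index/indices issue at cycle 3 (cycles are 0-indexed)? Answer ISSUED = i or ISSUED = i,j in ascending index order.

c0: i0 xor  RAW r1
c1: i1 bne  no-port BR/MUL
c2: i2 mul  WAW r3
c3: i3 sub  RAW r3
c4: i4,i5 st;or  dual
c5: i6,i7 ld;and  dual
c6: i8,i9 beq;and  dual
c7: i10 add  WAW r3
c8: i11,i12 ld;sub  dual
c9: i13 or  tail

ISSUED = 3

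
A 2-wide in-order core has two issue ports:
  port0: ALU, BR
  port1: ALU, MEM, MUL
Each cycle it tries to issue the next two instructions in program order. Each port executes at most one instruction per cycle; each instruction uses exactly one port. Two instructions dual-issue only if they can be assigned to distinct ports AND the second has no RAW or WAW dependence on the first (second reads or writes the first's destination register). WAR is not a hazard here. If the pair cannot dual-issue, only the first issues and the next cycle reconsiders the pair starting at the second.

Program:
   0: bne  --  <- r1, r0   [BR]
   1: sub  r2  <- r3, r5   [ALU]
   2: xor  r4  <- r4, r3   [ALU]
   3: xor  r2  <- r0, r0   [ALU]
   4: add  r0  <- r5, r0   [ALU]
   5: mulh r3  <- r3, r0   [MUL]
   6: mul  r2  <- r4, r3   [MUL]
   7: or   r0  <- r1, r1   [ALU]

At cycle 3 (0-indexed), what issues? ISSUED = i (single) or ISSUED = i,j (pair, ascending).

c0: i0/i1 bne.BR+sub.ALU  pair
c1: i2/i3 xor.ALU+xor.ALU  pair
c2: i4 add.ALU  RAW r0
c3: i5 mulh.MUL  no-port MUL/MUL
c4: i6/i7 mul.MUL+or.ALU  pair

ISSUED = 5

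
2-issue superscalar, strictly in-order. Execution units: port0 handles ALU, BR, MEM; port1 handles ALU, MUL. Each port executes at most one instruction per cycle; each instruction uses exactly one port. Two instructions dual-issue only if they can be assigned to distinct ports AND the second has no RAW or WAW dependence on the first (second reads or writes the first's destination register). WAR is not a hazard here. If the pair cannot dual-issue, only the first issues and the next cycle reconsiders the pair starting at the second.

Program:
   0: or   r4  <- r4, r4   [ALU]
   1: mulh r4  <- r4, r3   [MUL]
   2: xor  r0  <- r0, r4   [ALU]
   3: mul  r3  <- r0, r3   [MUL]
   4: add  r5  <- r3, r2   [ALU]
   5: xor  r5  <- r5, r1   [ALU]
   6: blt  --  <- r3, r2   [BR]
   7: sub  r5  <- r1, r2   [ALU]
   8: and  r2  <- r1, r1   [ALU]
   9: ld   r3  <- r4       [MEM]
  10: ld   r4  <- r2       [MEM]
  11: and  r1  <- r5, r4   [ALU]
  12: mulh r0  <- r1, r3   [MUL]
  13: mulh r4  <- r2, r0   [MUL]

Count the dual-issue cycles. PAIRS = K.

c0: i0 or  RAW+WAW r4
c1: i1 mulh  RAW r4
c2: i2 xor  RAW r0
c3: i3 mul  RAW r3
c4: i4 add  RAW+WAW r5
c5: i5/i6 xor blt  2-wide
c6: i7/i8 sub and  2-wide
c7: i9 ld  no-port MEM/MEM
c8: i10 ld  RAW r4
c9: i11 and  RAW r1
c10: i12 mulh  no-port MUL/MUL
c11: i13 mulh  tail

PAIRS = 2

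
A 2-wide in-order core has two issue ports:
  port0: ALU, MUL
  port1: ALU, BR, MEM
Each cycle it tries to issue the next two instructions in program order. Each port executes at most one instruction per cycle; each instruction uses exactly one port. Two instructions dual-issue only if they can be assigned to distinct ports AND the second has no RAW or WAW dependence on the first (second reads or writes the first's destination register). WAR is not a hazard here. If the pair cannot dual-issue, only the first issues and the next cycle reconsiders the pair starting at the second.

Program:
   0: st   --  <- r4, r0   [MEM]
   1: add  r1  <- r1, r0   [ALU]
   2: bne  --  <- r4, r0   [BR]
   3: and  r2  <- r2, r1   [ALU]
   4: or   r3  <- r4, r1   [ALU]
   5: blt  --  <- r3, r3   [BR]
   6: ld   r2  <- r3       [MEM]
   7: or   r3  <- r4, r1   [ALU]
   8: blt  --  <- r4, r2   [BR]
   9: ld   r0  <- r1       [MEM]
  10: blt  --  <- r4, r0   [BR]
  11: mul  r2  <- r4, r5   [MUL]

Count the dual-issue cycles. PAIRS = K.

0. st.MEM+add.ALU @i0/i1  | dual
1. bne.BR+and.ALU @i2/i3  | dual
2. or.ALU @i4  | RAW r3
3. blt.BR @i5  | no-port BR/MEM
4. ld.MEM+or.ALU @i6/i7  | dual
5. blt.BR @i8  | no-port BR/MEM
6. ld.MEM @i9  | no-port MEM/BR
7. blt.BR+mul.MUL @i10/i11  | dual

PAIRS = 4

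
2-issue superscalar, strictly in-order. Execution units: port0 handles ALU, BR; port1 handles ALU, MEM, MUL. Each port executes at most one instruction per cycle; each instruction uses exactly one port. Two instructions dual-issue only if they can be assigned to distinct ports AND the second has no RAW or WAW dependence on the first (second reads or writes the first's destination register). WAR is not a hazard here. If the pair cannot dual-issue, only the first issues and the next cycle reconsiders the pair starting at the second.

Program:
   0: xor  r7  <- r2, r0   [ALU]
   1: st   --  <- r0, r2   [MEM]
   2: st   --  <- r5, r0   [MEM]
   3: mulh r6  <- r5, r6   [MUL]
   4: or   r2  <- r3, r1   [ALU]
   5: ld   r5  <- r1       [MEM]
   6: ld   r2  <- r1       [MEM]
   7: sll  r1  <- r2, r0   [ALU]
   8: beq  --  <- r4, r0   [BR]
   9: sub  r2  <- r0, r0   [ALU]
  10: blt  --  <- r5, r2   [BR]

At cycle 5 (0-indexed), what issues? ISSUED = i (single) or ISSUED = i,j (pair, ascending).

ISSUED = 7,8

#0 head=0: xor st i0,i1 pair
#1 head=2: st i2 no-port MEM/MUL
#2 head=3: mulh or i3,i4 pair
#3 head=5: ld i5 no-port MEM/MEM
#4 head=6: ld i6 RAW r2
#5 head=7: sll beq i7,i8 pair
#6 head=9: sub i9 RAW r2
#7 head=10: blt i10 tail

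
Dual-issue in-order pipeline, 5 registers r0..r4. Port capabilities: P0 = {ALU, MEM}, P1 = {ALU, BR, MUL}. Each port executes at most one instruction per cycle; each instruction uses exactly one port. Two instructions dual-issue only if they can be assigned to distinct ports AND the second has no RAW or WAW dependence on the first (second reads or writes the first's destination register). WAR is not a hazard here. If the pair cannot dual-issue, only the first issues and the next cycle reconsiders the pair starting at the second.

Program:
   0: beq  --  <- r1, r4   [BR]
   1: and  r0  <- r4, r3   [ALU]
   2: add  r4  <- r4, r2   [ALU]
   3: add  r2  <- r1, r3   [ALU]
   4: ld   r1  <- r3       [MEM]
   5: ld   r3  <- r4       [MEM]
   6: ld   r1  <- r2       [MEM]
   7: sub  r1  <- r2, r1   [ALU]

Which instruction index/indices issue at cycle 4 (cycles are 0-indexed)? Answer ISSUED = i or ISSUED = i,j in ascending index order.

0. beq.BR/and.ALU @i0,i1  | 2-wide
1. add.ALU/add.ALU @i2,i3  | 2-wide
2. ld.MEM @i4  | no-port MEM/MEM
3. ld.MEM @i5  | no-port MEM/MEM
4. ld.MEM @i6  | RAW+WAW r1
5. sub.ALU @i7  | tail

ISSUED = 6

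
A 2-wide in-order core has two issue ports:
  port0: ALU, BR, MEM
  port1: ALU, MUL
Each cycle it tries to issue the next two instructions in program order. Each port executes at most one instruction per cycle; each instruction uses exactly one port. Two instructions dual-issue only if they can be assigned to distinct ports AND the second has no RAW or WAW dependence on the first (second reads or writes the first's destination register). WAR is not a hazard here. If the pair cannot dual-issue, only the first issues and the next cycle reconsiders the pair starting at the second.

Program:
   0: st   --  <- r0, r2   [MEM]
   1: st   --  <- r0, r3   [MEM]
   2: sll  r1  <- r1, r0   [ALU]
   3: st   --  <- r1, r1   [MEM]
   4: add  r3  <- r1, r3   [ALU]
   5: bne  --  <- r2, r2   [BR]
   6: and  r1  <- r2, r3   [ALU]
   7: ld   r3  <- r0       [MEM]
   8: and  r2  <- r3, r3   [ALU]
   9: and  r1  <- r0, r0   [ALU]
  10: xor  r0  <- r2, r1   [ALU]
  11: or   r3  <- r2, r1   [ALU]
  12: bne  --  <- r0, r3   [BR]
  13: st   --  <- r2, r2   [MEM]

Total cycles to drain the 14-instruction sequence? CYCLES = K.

0. st.MEM @i0  | no-port MEM/MEM
1. st.MEM/sll.ALU @i1&i2  | pair
2. st.MEM/add.ALU @i3&i4  | pair
3. bne.BR/and.ALU @i5&i6  | pair
4. ld.MEM @i7  | RAW r3
5. and.ALU/and.ALU @i8&i9  | pair
6. xor.ALU/or.ALU @i10&i11  | pair
7. bne.BR @i12  | no-port BR/MEM
8. st.MEM @i13  | tail

CYCLES = 9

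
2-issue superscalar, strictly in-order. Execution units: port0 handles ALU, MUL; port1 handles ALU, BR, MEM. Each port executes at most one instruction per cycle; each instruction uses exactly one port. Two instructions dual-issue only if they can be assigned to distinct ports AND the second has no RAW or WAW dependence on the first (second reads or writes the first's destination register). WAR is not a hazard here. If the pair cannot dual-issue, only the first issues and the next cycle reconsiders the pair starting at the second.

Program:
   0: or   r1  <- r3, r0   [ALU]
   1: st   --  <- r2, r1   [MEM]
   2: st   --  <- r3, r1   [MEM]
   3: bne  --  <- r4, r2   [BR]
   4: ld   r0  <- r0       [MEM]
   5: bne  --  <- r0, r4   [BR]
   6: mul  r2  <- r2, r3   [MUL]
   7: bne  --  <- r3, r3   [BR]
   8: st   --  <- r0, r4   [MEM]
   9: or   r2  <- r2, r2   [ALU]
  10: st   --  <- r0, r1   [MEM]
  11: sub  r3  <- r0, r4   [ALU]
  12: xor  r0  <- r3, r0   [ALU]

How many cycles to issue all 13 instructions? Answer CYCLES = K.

#0 head=0: or.ALU i0 RAW r1
#1 head=1: st.MEM i1 no-port MEM/MEM
#2 head=2: st.MEM i2 no-port MEM/BR
#3 head=3: bne.BR i3 no-port BR/MEM
#4 head=4: ld.MEM i4 no-port MEM/BR
#5 head=5: bne.BR/mul.MUL i5,i6 2-wide
#6 head=7: bne.BR i7 no-port BR/MEM
#7 head=8: st.MEM/or.ALU i8,i9 2-wide
#8 head=10: st.MEM/sub.ALU i10,i11 2-wide
#9 head=12: xor.ALU i12 tail

CYCLES = 10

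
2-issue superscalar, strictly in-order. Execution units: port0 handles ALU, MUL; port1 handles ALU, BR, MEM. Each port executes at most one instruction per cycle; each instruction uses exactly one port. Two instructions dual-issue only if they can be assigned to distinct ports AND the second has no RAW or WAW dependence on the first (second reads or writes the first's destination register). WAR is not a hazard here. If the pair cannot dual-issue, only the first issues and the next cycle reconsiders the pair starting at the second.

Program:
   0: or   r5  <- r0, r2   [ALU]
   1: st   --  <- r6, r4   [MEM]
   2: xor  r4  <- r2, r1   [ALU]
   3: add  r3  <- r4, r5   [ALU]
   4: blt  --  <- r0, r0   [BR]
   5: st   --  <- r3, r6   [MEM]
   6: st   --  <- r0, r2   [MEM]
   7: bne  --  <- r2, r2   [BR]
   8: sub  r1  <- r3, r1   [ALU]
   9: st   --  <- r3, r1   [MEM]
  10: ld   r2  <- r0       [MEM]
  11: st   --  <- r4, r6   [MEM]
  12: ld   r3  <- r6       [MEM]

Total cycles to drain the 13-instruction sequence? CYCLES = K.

#0 head=0: or.ALU/st.MEM i0+i1 pair
#1 head=2: xor.ALU i2 RAW r4
#2 head=3: add.ALU/blt.BR i3+i4 pair
#3 head=5: st.MEM i5 no-port MEM/MEM
#4 head=6: st.MEM i6 no-port MEM/BR
#5 head=7: bne.BR/sub.ALU i7+i8 pair
#6 head=9: st.MEM i9 no-port MEM/MEM
#7 head=10: ld.MEM i10 no-port MEM/MEM
#8 head=11: st.MEM i11 no-port MEM/MEM
#9 head=12: ld.MEM i12 tail

CYCLES = 10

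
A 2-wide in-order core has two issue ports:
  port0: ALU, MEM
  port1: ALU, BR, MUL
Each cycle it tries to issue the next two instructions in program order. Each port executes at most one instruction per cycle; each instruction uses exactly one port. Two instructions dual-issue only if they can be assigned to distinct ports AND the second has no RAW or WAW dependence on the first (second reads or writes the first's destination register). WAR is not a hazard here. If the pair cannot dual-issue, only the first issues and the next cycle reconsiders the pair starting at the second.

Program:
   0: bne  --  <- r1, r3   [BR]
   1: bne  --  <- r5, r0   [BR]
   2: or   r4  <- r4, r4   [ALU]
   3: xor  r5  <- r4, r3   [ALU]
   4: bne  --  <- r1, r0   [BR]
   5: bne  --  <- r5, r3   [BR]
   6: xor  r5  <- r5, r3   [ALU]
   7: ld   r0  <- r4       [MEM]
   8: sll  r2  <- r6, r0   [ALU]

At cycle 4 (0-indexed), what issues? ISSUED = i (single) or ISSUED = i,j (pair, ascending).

[0] i0  bne  -- no-port BR/BR
[1] i1,i2  bne+or  -- dual
[2] i3,i4  xor+bne  -- dual
[3] i5,i6  bne+xor  -- dual
[4] i7  ld  -- RAW r0
[5] i8  sll  -- tail

ISSUED = 7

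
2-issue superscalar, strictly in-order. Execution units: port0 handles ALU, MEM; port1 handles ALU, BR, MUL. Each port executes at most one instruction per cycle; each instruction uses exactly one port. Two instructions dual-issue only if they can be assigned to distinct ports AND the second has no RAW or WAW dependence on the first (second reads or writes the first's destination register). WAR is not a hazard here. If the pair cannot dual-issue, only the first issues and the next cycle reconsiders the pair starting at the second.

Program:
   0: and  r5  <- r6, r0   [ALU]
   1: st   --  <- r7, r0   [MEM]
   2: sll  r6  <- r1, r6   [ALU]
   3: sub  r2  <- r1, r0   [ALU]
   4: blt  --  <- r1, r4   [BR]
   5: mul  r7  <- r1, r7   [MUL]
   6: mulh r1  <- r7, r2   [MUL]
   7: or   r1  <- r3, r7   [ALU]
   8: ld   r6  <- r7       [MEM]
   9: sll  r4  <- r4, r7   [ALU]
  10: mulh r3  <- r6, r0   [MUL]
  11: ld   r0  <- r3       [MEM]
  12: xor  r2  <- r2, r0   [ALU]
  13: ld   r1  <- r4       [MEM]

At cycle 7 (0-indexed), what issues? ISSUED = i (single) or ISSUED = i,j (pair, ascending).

ISSUED = 11

t=0 i0/i1:and;st ; pair
t=1 i2/i3:sll;sub ; pair
t=2 i4:blt ; no-port BR/MUL
t=3 i5:mul ; no-port MUL/MUL
t=4 i6:mulh ; WAW r1
t=5 i7/i8:or;ld ; pair
t=6 i9/i10:sll;mulh ; pair
t=7 i11:ld ; RAW r0
t=8 i12/i13:xor;ld ; pair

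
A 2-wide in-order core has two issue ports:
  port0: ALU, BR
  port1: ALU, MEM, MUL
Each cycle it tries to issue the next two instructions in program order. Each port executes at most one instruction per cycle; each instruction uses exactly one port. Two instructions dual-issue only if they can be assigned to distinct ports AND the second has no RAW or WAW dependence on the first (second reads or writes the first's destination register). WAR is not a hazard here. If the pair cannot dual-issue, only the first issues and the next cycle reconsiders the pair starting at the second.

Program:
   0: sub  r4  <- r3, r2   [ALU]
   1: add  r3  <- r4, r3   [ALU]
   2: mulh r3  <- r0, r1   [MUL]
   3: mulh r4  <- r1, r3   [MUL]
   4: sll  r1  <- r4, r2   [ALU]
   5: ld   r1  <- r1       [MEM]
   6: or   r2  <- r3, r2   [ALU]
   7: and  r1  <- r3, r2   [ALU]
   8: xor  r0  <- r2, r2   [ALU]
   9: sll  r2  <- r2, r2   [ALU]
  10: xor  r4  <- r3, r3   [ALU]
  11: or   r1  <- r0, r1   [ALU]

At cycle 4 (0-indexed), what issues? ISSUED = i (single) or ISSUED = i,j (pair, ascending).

ISSUED = 4

[0] i0  sub  -- RAW r4
[1] i1  add  -- WAW r3
[2] i2  mulh  -- no-port MUL/MUL
[3] i3  mulh  -- RAW r4
[4] i4  sll  -- RAW+WAW r1
[5] i5&i6  ld+or  -- pair
[6] i7&i8  and+xor  -- pair
[7] i9&i10  sll+xor  -- pair
[8] i11  or  -- tail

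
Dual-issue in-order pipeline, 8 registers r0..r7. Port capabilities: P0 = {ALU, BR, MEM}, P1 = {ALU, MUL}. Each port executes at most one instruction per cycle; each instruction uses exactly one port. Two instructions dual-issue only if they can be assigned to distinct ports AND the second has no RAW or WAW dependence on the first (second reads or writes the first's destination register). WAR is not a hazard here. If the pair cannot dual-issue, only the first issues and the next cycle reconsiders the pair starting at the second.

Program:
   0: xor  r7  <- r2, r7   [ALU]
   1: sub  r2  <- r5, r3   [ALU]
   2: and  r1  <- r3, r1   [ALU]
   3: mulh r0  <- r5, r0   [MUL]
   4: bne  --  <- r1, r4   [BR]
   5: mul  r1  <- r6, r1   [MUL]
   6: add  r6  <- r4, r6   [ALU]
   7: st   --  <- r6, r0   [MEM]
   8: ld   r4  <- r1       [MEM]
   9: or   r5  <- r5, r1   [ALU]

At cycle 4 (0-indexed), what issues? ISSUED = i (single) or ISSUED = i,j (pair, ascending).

c0: i0&i1 xor.ALU+sub.ALU  dual
c1: i2&i3 and.ALU+mulh.MUL  dual
c2: i4&i5 bne.BR+mul.MUL  dual
c3: i6 add.ALU  RAW r6
c4: i7 st.MEM  no-port MEM/MEM
c5: i8&i9 ld.MEM+or.ALU  dual

ISSUED = 7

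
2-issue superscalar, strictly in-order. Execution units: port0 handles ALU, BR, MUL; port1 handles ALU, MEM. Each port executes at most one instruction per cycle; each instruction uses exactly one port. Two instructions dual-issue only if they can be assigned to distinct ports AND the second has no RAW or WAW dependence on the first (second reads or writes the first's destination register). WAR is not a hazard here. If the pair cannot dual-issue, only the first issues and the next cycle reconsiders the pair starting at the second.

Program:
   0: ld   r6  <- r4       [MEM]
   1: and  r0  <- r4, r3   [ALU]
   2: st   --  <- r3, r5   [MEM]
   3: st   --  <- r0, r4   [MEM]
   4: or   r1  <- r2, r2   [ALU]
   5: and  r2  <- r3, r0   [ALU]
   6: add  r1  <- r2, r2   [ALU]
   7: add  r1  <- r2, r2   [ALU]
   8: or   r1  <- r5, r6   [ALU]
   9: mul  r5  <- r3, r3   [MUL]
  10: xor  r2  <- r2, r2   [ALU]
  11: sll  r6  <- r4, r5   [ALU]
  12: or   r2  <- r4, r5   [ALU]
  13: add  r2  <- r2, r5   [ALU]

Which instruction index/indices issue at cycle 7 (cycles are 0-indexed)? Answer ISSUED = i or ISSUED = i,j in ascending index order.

#0 head=0: ld.MEM;and.ALU i0/i1 dual
#1 head=2: st.MEM i2 no-port MEM/MEM
#2 head=3: st.MEM;or.ALU i3/i4 dual
#3 head=5: and.ALU i5 RAW r2
#4 head=6: add.ALU i6 WAW r1
#5 head=7: add.ALU i7 WAW r1
#6 head=8: or.ALU;mul.MUL i8/i9 dual
#7 head=10: xor.ALU;sll.ALU i10/i11 dual
#8 head=12: or.ALU i12 RAW+WAW r2
#9 head=13: add.ALU i13 tail

ISSUED = 10,11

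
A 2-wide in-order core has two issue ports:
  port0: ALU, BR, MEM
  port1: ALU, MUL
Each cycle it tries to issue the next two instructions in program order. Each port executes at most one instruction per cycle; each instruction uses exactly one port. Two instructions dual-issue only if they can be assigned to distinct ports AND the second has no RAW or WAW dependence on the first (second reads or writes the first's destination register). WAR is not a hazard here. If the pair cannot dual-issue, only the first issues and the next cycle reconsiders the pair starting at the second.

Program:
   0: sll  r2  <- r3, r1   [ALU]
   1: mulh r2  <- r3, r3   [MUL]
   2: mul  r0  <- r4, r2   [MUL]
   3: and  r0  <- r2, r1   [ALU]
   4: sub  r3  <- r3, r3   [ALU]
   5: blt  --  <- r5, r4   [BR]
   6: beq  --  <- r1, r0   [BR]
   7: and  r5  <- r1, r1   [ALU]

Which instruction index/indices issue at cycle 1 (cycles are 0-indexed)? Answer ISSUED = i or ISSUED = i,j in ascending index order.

t=0 i0:sll ; WAW r2
t=1 i1:mulh ; no-port MUL/MUL
t=2 i2:mul ; WAW r0
t=3 i3&i4:and;sub ; pair
t=4 i5:blt ; no-port BR/BR
t=5 i6&i7:beq;and ; pair

ISSUED = 1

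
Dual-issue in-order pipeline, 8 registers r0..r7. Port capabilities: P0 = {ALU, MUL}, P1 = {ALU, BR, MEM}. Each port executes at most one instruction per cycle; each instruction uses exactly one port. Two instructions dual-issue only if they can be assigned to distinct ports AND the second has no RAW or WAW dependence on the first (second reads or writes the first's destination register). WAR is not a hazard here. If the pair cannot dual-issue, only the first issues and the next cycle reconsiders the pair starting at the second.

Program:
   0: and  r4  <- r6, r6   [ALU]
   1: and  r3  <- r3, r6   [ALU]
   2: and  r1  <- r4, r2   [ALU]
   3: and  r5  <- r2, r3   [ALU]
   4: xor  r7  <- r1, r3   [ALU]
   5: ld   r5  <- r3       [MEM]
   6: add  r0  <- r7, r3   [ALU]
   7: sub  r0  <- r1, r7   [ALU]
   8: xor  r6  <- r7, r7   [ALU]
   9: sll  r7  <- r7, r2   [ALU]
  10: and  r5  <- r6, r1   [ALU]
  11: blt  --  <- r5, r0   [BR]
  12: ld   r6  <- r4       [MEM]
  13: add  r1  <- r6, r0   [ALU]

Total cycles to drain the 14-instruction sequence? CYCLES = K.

CYCLES = 9

c0: i0+i1 and.ALU+and.ALU  pair
c1: i2+i3 and.ALU+and.ALU  pair
c2: i4+i5 xor.ALU+ld.MEM  pair
c3: i6 add.ALU  WAW r0
c4: i7+i8 sub.ALU+xor.ALU  pair
c5: i9+i10 sll.ALU+and.ALU  pair
c6: i11 blt.BR  no-port BR/MEM
c7: i12 ld.MEM  RAW r6
c8: i13 add.ALU  tail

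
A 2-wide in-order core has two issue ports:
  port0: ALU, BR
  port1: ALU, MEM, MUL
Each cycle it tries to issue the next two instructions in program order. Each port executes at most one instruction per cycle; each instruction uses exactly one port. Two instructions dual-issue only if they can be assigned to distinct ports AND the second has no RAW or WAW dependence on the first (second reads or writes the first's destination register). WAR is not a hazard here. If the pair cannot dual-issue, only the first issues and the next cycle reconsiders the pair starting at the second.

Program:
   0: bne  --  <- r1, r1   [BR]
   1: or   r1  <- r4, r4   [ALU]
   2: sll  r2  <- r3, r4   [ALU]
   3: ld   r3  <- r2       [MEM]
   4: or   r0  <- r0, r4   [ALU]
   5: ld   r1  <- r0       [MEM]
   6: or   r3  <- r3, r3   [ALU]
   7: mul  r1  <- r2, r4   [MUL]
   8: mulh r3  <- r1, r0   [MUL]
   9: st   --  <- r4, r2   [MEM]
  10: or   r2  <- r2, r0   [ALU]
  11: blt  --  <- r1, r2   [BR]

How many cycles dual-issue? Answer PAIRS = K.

PAIRS = 4

[0] i0+i1  bne+or  -- pair
[1] i2  sll  -- RAW r2
[2] i3+i4  ld+or  -- pair
[3] i5+i6  ld+or  -- pair
[4] i7  mul  -- no-port MUL/MUL
[5] i8  mulh  -- no-port MUL/MEM
[6] i9+i10  st+or  -- pair
[7] i11  blt  -- tail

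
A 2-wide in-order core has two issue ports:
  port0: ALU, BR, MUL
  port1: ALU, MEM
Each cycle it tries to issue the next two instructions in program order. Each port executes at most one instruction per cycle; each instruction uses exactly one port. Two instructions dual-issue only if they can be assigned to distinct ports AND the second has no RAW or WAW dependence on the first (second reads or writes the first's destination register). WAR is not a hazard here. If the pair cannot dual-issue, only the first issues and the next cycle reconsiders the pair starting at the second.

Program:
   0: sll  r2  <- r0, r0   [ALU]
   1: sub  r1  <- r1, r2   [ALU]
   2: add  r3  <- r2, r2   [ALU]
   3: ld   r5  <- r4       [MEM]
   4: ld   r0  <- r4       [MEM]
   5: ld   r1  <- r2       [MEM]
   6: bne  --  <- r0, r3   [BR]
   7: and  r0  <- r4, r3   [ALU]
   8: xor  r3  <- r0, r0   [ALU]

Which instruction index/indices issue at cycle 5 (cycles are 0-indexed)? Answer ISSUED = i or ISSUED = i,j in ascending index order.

ISSUED = 7

  cy0 -> i0 (sll.ALU) RAW r2
  cy1 -> i1+i2 (sub.ALU+add.ALU) pair
  cy2 -> i3 (ld.MEM) no-port MEM/MEM
  cy3 -> i4 (ld.MEM) no-port MEM/MEM
  cy4 -> i5+i6 (ld.MEM+bne.BR) pair
  cy5 -> i7 (and.ALU) RAW r0
  cy6 -> i8 (xor.ALU) tail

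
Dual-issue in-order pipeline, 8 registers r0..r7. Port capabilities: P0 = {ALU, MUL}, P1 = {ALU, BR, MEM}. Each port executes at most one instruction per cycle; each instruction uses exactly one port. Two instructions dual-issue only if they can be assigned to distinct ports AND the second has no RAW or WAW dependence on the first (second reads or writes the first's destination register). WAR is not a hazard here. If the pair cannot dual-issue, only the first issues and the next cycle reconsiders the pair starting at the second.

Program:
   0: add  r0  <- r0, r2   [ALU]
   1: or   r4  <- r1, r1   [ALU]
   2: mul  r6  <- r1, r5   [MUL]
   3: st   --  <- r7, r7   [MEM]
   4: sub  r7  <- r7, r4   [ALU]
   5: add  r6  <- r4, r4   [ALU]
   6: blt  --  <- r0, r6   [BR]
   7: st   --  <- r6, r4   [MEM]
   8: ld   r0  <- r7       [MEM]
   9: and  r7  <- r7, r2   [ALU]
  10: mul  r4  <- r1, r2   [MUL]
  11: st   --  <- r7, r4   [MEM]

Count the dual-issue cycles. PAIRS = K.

PAIRS = 4

#0 head=0: add.ALU+or.ALU i0,i1 dual
#1 head=2: mul.MUL+st.MEM i2,i3 dual
#2 head=4: sub.ALU+add.ALU i4,i5 dual
#3 head=6: blt.BR i6 no-port BR/MEM
#4 head=7: st.MEM i7 no-port MEM/MEM
#5 head=8: ld.MEM+and.ALU i8,i9 dual
#6 head=10: mul.MUL i10 RAW r4
#7 head=11: st.MEM i11 tail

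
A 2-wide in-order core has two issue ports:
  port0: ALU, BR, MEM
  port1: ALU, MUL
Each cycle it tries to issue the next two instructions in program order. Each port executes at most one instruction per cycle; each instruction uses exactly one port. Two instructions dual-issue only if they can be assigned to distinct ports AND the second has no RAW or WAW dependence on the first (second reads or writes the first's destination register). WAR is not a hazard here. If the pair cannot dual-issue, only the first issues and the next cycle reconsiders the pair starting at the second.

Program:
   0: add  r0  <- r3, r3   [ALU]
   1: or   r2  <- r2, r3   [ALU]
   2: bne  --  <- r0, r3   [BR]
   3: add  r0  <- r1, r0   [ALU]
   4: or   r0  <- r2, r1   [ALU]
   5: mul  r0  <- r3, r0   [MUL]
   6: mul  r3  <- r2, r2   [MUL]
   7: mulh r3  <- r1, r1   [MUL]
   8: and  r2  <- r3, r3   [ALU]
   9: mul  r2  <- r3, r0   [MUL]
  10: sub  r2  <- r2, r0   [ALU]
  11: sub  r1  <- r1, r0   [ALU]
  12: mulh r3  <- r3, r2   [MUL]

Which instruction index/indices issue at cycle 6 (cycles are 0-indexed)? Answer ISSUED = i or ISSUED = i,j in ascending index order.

t=0 i0&i1:add.ALU+or.ALU ; 2-wide
t=1 i2&i3:bne.BR+add.ALU ; 2-wide
t=2 i4:or.ALU ; RAW+WAW r0
t=3 i5:mul.MUL ; no-port MUL/MUL
t=4 i6:mul.MUL ; no-port MUL/MUL
t=5 i7:mulh.MUL ; RAW r3
t=6 i8:and.ALU ; WAW r2
t=7 i9:mul.MUL ; RAW+WAW r2
t=8 i10&i11:sub.ALU+sub.ALU ; 2-wide
t=9 i12:mulh.MUL ; tail

ISSUED = 8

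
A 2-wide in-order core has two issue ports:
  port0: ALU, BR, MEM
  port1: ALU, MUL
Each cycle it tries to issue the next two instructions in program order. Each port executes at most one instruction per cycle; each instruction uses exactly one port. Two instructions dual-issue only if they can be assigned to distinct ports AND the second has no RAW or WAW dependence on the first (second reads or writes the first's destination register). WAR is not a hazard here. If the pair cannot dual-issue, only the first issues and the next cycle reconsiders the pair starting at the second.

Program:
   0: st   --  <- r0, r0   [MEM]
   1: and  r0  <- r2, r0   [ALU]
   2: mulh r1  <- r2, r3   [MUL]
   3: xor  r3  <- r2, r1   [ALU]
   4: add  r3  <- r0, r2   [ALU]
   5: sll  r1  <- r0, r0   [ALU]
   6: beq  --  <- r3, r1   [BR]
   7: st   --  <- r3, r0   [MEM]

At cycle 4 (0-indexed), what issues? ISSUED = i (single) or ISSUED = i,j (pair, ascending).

c0: i0,i1 st;and  pair
c1: i2 mulh  RAW r1
c2: i3 xor  WAW r3
c3: i4,i5 add;sll  pair
c4: i6 beq  no-port BR/MEM
c5: i7 st  tail

ISSUED = 6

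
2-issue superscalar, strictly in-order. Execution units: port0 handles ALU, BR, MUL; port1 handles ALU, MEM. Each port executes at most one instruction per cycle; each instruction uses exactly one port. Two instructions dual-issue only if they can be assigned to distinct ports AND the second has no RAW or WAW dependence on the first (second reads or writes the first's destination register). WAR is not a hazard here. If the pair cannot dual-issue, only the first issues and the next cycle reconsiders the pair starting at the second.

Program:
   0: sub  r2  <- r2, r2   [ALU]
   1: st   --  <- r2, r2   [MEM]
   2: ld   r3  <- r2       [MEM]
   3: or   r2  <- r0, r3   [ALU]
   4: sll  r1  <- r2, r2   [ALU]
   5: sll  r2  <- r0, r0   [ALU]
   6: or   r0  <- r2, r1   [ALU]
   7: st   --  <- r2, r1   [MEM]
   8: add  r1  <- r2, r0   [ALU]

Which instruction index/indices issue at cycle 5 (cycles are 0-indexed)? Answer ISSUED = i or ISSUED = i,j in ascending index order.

0. sub @i0  | RAW r2
1. st @i1  | no-port MEM/MEM
2. ld @i2  | RAW r3
3. or @i3  | RAW r2
4. sll+sll @i4+i5  | 2-wide
5. or+st @i6+i7  | 2-wide
6. add @i8  | tail

ISSUED = 6,7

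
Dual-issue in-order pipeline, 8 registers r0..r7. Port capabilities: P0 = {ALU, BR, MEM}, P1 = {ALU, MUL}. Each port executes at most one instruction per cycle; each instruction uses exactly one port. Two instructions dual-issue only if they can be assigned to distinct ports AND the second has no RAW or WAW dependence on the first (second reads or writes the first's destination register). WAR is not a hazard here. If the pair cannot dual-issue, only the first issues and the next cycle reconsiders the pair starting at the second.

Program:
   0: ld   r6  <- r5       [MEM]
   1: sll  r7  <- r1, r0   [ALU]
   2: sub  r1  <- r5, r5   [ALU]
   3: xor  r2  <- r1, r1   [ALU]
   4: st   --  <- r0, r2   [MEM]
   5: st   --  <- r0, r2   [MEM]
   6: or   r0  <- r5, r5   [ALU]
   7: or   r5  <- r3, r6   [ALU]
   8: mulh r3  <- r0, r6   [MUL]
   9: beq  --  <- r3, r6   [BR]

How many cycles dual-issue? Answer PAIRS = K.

PAIRS = 3

t=0 i0/i1:ld;sll ; pair
t=1 i2:sub ; RAW r1
t=2 i3:xor ; RAW r2
t=3 i4:st ; no-port MEM/MEM
t=4 i5/i6:st;or ; pair
t=5 i7/i8:or;mulh ; pair
t=6 i9:beq ; tail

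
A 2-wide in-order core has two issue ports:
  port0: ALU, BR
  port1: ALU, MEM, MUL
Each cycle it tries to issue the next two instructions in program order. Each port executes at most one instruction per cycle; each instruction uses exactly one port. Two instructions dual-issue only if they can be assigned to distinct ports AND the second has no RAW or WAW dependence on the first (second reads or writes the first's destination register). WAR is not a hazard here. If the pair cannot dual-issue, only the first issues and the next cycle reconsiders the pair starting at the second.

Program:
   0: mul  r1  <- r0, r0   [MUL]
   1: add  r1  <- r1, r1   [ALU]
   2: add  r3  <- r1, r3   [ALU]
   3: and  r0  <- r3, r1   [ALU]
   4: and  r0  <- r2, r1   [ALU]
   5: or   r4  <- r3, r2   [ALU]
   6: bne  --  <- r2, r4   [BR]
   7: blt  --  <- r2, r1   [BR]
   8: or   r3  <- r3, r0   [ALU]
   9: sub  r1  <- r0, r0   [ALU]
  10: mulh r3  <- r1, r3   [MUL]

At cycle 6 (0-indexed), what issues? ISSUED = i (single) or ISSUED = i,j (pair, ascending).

ISSUED = 7,8

[0] i0  mul.MUL  -- RAW+WAW r1
[1] i1  add.ALU  -- RAW r1
[2] i2  add.ALU  -- RAW r3
[3] i3  and.ALU  -- WAW r0
[4] i4/i5  and.ALU;or.ALU  -- pair
[5] i6  bne.BR  -- no-port BR/BR
[6] i7/i8  blt.BR;or.ALU  -- pair
[7] i9  sub.ALU  -- RAW r1
[8] i10  mulh.MUL  -- tail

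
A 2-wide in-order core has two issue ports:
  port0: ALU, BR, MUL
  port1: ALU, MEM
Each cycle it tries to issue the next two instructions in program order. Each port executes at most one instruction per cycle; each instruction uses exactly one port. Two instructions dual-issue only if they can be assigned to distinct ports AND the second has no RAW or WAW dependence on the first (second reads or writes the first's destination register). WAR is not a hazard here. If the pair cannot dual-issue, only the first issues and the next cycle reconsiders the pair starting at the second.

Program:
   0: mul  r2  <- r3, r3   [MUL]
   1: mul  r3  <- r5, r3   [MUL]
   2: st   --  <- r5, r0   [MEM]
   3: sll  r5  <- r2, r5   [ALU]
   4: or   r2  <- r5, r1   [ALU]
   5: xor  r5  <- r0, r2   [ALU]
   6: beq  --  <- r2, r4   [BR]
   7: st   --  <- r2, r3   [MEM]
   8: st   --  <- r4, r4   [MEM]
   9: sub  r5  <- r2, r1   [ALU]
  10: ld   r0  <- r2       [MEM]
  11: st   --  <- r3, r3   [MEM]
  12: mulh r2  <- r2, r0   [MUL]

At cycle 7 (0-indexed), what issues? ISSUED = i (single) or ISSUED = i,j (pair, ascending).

ISSUED = 10

#0 head=0: mul.MUL i0 no-port MUL/MUL
#1 head=1: mul.MUL;st.MEM i1/i2 pair
#2 head=3: sll.ALU i3 RAW r5
#3 head=4: or.ALU i4 RAW r2
#4 head=5: xor.ALU;beq.BR i5/i6 pair
#5 head=7: st.MEM i7 no-port MEM/MEM
#6 head=8: st.MEM;sub.ALU i8/i9 pair
#7 head=10: ld.MEM i10 no-port MEM/MEM
#8 head=11: st.MEM;mulh.MUL i11/i12 pair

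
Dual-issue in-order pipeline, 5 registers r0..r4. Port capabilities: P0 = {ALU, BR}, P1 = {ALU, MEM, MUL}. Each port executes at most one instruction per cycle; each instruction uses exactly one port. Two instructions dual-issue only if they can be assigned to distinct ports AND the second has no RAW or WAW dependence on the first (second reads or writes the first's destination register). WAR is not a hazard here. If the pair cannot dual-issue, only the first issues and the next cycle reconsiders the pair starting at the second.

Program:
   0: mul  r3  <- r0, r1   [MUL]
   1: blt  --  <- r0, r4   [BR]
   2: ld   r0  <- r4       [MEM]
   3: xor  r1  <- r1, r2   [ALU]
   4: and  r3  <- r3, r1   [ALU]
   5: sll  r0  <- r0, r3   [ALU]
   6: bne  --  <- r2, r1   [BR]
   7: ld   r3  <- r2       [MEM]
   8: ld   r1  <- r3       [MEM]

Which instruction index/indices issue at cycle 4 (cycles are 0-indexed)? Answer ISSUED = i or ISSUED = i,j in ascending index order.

ISSUED = 7

#0 head=0: mul.MUL;blt.BR i0,i1 2-wide
#1 head=2: ld.MEM;xor.ALU i2,i3 2-wide
#2 head=4: and.ALU i4 RAW r3
#3 head=5: sll.ALU;bne.BR i5,i6 2-wide
#4 head=7: ld.MEM i7 no-port MEM/MEM
#5 head=8: ld.MEM i8 tail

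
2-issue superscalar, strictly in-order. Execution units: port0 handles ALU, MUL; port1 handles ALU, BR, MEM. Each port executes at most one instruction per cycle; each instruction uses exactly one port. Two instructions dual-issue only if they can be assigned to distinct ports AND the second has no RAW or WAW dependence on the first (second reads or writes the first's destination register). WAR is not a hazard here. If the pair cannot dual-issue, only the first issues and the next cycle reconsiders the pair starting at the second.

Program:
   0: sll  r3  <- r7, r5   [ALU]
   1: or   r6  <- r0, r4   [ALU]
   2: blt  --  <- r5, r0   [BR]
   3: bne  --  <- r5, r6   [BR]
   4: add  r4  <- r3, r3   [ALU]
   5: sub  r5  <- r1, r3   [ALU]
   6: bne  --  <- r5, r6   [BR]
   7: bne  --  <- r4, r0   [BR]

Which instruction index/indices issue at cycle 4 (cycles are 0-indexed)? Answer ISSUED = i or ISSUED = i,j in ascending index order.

ISSUED = 6

  cy0 -> i0/i1 (sll.ALU+or.ALU) dual
  cy1 -> i2 (blt.BR) no-port BR/BR
  cy2 -> i3/i4 (bne.BR+add.ALU) dual
  cy3 -> i5 (sub.ALU) RAW r5
  cy4 -> i6 (bne.BR) no-port BR/BR
  cy5 -> i7 (bne.BR) tail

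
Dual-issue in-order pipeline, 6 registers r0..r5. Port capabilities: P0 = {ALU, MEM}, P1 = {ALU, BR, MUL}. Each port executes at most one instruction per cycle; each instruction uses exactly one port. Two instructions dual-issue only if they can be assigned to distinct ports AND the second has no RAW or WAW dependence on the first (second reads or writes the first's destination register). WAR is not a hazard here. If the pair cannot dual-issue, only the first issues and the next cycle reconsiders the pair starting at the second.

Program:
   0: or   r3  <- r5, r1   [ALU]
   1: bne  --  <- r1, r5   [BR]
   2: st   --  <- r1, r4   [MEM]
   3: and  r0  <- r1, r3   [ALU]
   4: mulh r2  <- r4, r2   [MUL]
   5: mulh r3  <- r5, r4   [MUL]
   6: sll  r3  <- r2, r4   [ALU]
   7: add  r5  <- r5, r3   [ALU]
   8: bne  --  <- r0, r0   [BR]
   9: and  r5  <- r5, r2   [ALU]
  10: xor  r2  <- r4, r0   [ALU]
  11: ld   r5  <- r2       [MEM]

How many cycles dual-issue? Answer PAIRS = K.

[0] i0,i1  or.ALU/bne.BR  -- dual
[1] i2,i3  st.MEM/and.ALU  -- dual
[2] i4  mulh.MUL  -- no-port MUL/MUL
[3] i5  mulh.MUL  -- WAW r3
[4] i6  sll.ALU  -- RAW r3
[5] i7,i8  add.ALU/bne.BR  -- dual
[6] i9,i10  and.ALU/xor.ALU  -- dual
[7] i11  ld.MEM  -- tail

PAIRS = 4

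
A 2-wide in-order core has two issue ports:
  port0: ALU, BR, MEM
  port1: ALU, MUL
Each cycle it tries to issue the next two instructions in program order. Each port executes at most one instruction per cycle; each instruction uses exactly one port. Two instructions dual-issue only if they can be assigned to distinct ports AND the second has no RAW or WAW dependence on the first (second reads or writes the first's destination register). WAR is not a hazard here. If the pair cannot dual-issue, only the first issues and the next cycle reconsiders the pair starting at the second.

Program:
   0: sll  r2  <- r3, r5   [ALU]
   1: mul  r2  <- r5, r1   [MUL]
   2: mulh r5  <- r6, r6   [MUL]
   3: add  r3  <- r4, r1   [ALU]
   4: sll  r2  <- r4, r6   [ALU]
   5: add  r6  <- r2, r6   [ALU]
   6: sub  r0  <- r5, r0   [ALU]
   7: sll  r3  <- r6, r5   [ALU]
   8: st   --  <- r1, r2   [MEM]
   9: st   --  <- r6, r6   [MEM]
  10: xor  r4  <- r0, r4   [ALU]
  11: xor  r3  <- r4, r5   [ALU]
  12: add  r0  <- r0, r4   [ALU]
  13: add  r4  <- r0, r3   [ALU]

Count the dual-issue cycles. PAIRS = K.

0. sll @i0  | WAW r2
1. mul @i1  | no-port MUL/MUL
2. mulh+add @i2,i3  | dual
3. sll @i4  | RAW r2
4. add+sub @i5,i6  | dual
5. sll+st @i7,i8  | dual
6. st+xor @i9,i10  | dual
7. xor+add @i11,i12  | dual
8. add @i13  | tail

PAIRS = 5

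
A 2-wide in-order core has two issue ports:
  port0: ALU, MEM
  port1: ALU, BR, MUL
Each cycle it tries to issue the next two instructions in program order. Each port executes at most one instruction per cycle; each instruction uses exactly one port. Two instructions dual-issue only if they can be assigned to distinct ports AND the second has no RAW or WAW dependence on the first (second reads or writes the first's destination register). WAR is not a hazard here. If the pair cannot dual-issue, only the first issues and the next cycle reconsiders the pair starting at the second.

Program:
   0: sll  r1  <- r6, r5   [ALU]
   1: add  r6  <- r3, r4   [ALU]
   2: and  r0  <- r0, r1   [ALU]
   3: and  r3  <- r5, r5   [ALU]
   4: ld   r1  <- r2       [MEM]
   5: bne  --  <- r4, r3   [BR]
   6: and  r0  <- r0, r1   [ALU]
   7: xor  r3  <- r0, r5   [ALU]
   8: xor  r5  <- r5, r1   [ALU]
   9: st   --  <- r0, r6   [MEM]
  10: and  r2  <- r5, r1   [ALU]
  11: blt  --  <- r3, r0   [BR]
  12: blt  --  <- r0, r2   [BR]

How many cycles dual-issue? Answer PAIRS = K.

0. sll.ALU/add.ALU @i0,i1  | dual
1. and.ALU/and.ALU @i2,i3  | dual
2. ld.MEM/bne.BR @i4,i5  | dual
3. and.ALU @i6  | RAW r0
4. xor.ALU/xor.ALU @i7,i8  | dual
5. st.MEM/and.ALU @i9,i10  | dual
6. blt.BR @i11  | no-port BR/BR
7. blt.BR @i12  | tail

PAIRS = 5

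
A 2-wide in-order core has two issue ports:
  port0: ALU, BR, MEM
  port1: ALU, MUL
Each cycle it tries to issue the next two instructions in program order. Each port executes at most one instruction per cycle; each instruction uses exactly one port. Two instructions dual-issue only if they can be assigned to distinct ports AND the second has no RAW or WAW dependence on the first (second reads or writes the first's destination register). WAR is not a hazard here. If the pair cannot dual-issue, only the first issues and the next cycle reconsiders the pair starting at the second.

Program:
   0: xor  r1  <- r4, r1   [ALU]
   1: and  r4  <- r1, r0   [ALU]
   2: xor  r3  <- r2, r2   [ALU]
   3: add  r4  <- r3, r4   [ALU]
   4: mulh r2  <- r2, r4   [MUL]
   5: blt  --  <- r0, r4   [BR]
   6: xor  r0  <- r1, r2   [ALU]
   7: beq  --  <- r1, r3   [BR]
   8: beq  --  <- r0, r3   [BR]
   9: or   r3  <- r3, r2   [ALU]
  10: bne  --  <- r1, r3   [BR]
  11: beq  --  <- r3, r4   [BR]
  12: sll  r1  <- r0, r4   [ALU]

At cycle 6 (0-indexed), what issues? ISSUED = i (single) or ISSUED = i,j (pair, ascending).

  cy0 -> i0 (xor.ALU) RAW r1
  cy1 -> i1+i2 (and.ALU+xor.ALU) 2-wide
  cy2 -> i3 (add.ALU) RAW r4
  cy3 -> i4+i5 (mulh.MUL+blt.BR) 2-wide
  cy4 -> i6+i7 (xor.ALU+beq.BR) 2-wide
  cy5 -> i8+i9 (beq.BR+or.ALU) 2-wide
  cy6 -> i10 (bne.BR) no-port BR/BR
  cy7 -> i11+i12 (beq.BR+sll.ALU) 2-wide

ISSUED = 10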